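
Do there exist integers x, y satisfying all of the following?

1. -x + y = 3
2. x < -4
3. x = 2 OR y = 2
No

The full constraint system is jointly infeasible over the integers. Each constraint and what it forces:

  - -x + y = 3: is a linear equation tying the variables together
  - x < -4: bounds one variable relative to a constant
  - x = 2 OR y = 2: forces a choice: either x = 2 or y = 2

Split on the disjunction (x = 2 OR y = 2):
  • If x = 2: this contradicts the bound x ≤ -5.
  • If y = 2: the equation forces x = -1, which contradicts the bound x ≤ -5.
Both branches are infeasible, so the system has no integer solution.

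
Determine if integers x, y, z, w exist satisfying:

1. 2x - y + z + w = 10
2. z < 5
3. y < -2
Yes

Take x = 3, y = -3, z = 0, w = 1. Substituting into each constraint:
  (1) 2(3) + 3 + 0 + 1 = 10 ✓
  (2) 0 < 5 ✓
  (3) -3 < -2 ✓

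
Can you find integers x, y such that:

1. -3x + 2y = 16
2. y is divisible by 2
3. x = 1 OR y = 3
No

The full constraint system is jointly infeasible over the integers. Each constraint and what it forces:

  - -3x + 2y = 16: is a linear equation tying the variables together
  - y is divisible by 2: restricts y to multiples of 2
  - x = 1 OR y = 3: forces a choice: either x = 1 or y = 3

Split on the disjunction (x = 1 OR y = 3):
  • If x = 1: with x = 1, writing y = 2y', every remaining term of the linear equation is divisible by 4, so the left side is ≡ 0 (mod 4); but the right side 19 ≡ 3 (mod 4). No integers can satisfy it.
  • If y = 3: this contradicts the divisibility constraint — 3 is not a multiple of 2.
Both branches are infeasible, so the system has no integer solution.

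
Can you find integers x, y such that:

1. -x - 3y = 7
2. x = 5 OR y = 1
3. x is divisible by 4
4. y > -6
No

A contradictory subset is {-x - 3y = 7, x = 5 OR y = 1, x is divisible by 4}. No integer assignment can satisfy these jointly:

  - -x - 3y = 7: is a linear equation tying the variables together
  - x = 5 OR y = 1: forces a choice: either x = 5 or y = 1
  - x is divisible by 4: restricts x to multiples of 4

Split on the disjunction (x = 5 OR y = 1):
  • If x = 5: this contradicts the divisibility constraint — 5 is not a multiple of 4.
  • If y = 1: with y = 1, writing x = 4x', every remaining term of the linear equation is divisible by 4, so the left side is ≡ 0 (mod 4); but the right side 10 ≡ 2 (mod 4). No integers can satisfy it.
Both branches are infeasible, so the system has no integer solution.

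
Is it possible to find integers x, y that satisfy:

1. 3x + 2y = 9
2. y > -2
Yes

Take x = 3, y = 0. Substituting into each constraint:
  (1) 3(3) + 2(0) = 9 ✓
  (2) 0 > -2 ✓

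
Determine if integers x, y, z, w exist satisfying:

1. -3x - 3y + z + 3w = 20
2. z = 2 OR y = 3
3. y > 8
Yes

Take x = 0, y = 9, z = 2, w = 15. Substituting into each constraint:
  (1) -3(0) - 3(9) + 2 + 3(15) = 20 ✓
  (2) z = 2, target 2 ✓ (first branch holds)
  (3) 9 > 8 ✓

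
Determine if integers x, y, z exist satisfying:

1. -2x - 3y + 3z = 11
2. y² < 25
Yes

Take x = -4, y = 0, z = 1. Substituting into each constraint:
  (1) -2(-4) - 3(0) + 3(1) = 11 ✓
  (2) y² = (0)² = 0, and 0 < 25 ✓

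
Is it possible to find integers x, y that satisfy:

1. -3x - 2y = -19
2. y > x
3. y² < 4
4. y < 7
No

A contradictory subset is {-3x - 2y = -19, y > x, y² < 4}. No integer assignment can satisfy these jointly:

  - -3x - 2y = -19: is a linear equation tying the variables together
  - y > x: bounds one variable relative to another variable
  - y² < 4: restricts y to |y| ≤ 1

Propagating the comparison: x < y and y ≤ 1 give x ≤ 0. Range argument: with x ∈ [−∞, 0], y ∈ [-1, 1], the left side of the equation is at least -2, but the right side is -19 < -2. No integer solution exists.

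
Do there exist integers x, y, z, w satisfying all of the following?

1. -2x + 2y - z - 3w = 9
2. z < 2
Yes

Take x = 0, y = 5, z = 1, w = 0. Substituting into each constraint:
  (1) -2(0) + 2(5) + (-1) - 3(0) = 9 ✓
  (2) 1 < 2 ✓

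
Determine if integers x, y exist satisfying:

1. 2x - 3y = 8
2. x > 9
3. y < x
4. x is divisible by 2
Yes

Take x = 10, y = 4. Substituting into each constraint:
  (1) 2(10) - 3(4) = 8 ✓
  (2) 10 > 9 ✓
  (3) 4 < 10 ✓
  (4) 10 = 2 × 5, remainder 0 ✓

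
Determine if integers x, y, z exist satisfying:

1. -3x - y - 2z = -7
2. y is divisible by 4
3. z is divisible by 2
Yes

Take x = 1, y = 0, z = 2. Substituting into each constraint:
  (1) -3(1) + 0 - 2(2) = -7 ✓
  (2) 0 = 4 × 0, remainder 0 ✓
  (3) 2 = 2 × 1, remainder 0 ✓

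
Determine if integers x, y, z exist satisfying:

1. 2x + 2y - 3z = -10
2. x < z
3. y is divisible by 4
Yes

Take x = -1, y = -4, z = 0. Substituting into each constraint:
  (1) 2(-1) + 2(-4) - 3(0) = -10 ✓
  (2) -1 < 0 ✓
  (3) -4 = 4 × -1, remainder 0 ✓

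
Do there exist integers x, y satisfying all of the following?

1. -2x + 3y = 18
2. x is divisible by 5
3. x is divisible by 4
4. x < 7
Yes

Take x = 0, y = 6. Substituting into each constraint:
  (1) -2(0) + 3(6) = 18 ✓
  (2) 0 = 5 × 0, remainder 0 ✓
  (3) 0 = 4 × 0, remainder 0 ✓
  (4) 0 < 7 ✓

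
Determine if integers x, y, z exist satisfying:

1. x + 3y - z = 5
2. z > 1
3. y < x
Yes

Take x = 3, y = 2, z = 4. Substituting into each constraint:
  (1) 3 + 3(2) + (-4) = 5 ✓
  (2) 4 > 1 ✓
  (3) 2 < 3 ✓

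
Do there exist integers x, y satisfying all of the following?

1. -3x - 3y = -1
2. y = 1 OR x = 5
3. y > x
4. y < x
No

Even the single constraint (-3x - 3y = -1) is infeasible over the integers.

  - -3x - 3y = -1: every term on the left is divisible by 3, so the LHS ≡ 0 (mod 3), but the RHS -1 is not — no integer solution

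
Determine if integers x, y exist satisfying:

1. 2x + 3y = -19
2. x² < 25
Yes

Take x = 1, y = -7. Substituting into each constraint:
  (1) 2(1) + 3(-7) = -19 ✓
  (2) x² = (1)² = 1, and 1 < 25 ✓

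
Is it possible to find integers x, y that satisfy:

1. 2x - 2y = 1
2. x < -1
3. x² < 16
No

Even the single constraint (2x - 2y = 1) is infeasible over the integers.

  - 2x - 2y = 1: every term on the left is divisible by 2, so the LHS ≡ 0 (mod 2), but the RHS 1 is not — no integer solution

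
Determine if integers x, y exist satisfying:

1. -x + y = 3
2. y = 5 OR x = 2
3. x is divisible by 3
No

The full constraint system is jointly infeasible over the integers. Each constraint and what it forces:

  - -x + y = 3: is a linear equation tying the variables together
  - y = 5 OR x = 2: forces a choice: either y = 5 or x = 2
  - x is divisible by 3: restricts x to multiples of 3

Split on the disjunction (y = 5 OR x = 2):
  • If y = 5: with y = 5, writing x = 3x', every remaining term of the linear equation is divisible by 3, so the left side is ≡ 0 (mod 3); but the right side -2 ≡ 1 (mod 3). No integers can satisfy it.
  • If x = 2: this contradicts the divisibility constraint — 2 is not a multiple of 3.
Both branches are infeasible, so the system has no integer solution.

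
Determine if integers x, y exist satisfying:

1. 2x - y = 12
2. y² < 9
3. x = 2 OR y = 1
No

The full constraint system is jointly infeasible over the integers. Each constraint and what it forces:

  - 2x - y = 12: is a linear equation tying the variables together
  - y² < 9: restricts y to |y| ≤ 2
  - x = 2 OR y = 1: forces a choice: either x = 2 or y = 1

Split on the disjunction (x = 2 OR y = 1):
  • If x = 2: the equation forces y = -8, but y² < 9 requires |y| ≤ 2.
  • If y = 1: with y = 1, every remaining term of the linear equation is divisible by 2, so the left side is ≡ 0 (mod 2); but the right side 13 ≡ 1 (mod 2). No integers can satisfy it.
Both branches are infeasible, so the system has no integer solution.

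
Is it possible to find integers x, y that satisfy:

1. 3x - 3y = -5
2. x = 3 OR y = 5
No

Even the single constraint (3x - 3y = -5) is infeasible over the integers.

  - 3x - 3y = -5: every term on the left is divisible by 3, so the LHS ≡ 0 (mod 3), but the RHS -5 is not — no integer solution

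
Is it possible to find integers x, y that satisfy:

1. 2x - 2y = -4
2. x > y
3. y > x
No

A contradictory subset is {x > y, y > x}. No integer assignment can satisfy these jointly:

  - x > y: bounds one variable relative to another variable
  - y > x: bounds one variable relative to another variable

Direct contradiction: x > y and y > x cannot both hold.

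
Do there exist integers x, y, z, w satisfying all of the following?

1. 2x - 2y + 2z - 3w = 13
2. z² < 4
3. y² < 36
Yes

Take x = 8, y = 0, z = 0, w = 1. Substituting into each constraint:
  (1) 2(8) - 2(0) + 2(0) - 3(1) = 13 ✓
  (2) z² = (0)² = 0, and 0 < 4 ✓
  (3) y² = (0)² = 0, and 0 < 36 ✓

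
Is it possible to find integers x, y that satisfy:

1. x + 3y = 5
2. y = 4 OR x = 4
Yes

Take x = -7, y = 4. Substituting into each constraint:
  (1) (-7) + 3(4) = 5 ✓
  (2) y = 4, target 4 ✓ (first branch holds)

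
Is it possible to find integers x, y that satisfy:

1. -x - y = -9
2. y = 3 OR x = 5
Yes

Take x = 5, y = 4. Substituting into each constraint:
  (1) (-5) + (-4) = -9 ✓
  (2) x = 5, target 5 ✓ (second branch holds)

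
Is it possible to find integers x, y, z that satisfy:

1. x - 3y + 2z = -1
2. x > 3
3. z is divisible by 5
Yes

Take x = 5, y = 2, z = 0. Substituting into each constraint:
  (1) 5 - 3(2) + 2(0) = -1 ✓
  (2) 5 > 3 ✓
  (3) 0 = 5 × 0, remainder 0 ✓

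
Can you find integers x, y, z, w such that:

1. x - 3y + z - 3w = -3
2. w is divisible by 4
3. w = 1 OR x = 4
Yes

Take x = 4, y = 0, z = 5, w = 4. Substituting into each constraint:
  (1) 4 - 3(0) + 5 - 3(4) = -3 ✓
  (2) 4 = 4 × 1, remainder 0 ✓
  (3) x = 4, target 4 ✓ (second branch holds)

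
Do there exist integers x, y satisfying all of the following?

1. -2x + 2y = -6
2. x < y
No

The full constraint system is jointly infeasible over the integers. Each constraint and what it forces:

  - -2x + 2y = -6: is a linear equation tying the variables together
  - x < y: bounds one variable relative to another variable

From the equation, x − y = 3, i.e. y − x = -3; but y > x requires y − x ≥ 1. Contradiction.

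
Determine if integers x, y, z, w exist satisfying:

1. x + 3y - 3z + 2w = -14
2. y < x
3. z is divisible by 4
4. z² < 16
Yes

Take x = 0, y = -2, z = 0, w = -4. Substituting into each constraint:
  (1) 0 + 3(-2) - 3(0) + 2(-4) = -14 ✓
  (2) -2 < 0 ✓
  (3) 0 = 4 × 0, remainder 0 ✓
  (4) z² = (0)² = 0, and 0 < 16 ✓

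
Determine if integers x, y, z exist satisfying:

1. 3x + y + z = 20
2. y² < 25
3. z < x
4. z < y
Yes

Take x = 7, y = 0, z = -1. Substituting into each constraint:
  (1) 3(7) + 0 + (-1) = 20 ✓
  (2) y² = (0)² = 0, and 0 < 25 ✓
  (3) -1 < 7 ✓
  (4) -1 < 0 ✓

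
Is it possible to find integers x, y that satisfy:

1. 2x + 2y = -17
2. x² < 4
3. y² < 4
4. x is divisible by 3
No

Even the single constraint (2x + 2y = -17) is infeasible over the integers.

  - 2x + 2y = -17: every term on the left is divisible by 2, so the LHS ≡ 0 (mod 2), but the RHS -17 is not — no integer solution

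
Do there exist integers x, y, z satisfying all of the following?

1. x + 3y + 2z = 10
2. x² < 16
Yes

Take x = 1, y = 3, z = 0. Substituting into each constraint:
  (1) 1 + 3(3) + 2(0) = 10 ✓
  (2) x² = (1)² = 1, and 1 < 16 ✓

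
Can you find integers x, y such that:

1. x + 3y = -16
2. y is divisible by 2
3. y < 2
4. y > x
Yes

Take x = -16, y = 0. Substituting into each constraint:
  (1) (-16) + 3(0) = -16 ✓
  (2) 0 = 2 × 0, remainder 0 ✓
  (3) 0 < 2 ✓
  (4) 0 > -16 ✓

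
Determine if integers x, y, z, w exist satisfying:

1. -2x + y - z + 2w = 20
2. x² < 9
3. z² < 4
Yes

Take x = 0, y = 20, z = 0, w = 0. Substituting into each constraint:
  (1) -2(0) + 20 + 0 + 2(0) = 20 ✓
  (2) x² = (0)² = 0, and 0 < 9 ✓
  (3) z² = (0)² = 0, and 0 < 4 ✓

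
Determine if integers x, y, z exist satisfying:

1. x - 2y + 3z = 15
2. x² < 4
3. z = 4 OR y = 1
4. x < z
Yes

Take x = -1, y = -2, z = 4. Substituting into each constraint:
  (1) (-1) - 2(-2) + 3(4) = 15 ✓
  (2) x² = (-1)² = 1, and 1 < 4 ✓
  (3) z = 4, target 4 ✓ (first branch holds)
  (4) -1 < 4 ✓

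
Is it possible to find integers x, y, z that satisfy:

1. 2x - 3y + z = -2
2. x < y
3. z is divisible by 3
Yes

Take x = -1, y = 0, z = 0. Substituting into each constraint:
  (1) 2(-1) - 3(0) + 0 = -2 ✓
  (2) -1 < 0 ✓
  (3) 0 = 3 × 0, remainder 0 ✓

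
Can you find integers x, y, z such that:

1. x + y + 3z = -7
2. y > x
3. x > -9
Yes

Take x = 2, y = 3, z = -4. Substituting into each constraint:
  (1) 2 + 3 + 3(-4) = -7 ✓
  (2) 3 > 2 ✓
  (3) 2 > -9 ✓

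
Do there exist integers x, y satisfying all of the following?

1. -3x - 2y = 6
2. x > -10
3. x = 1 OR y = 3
Yes

Take x = -4, y = 3. Substituting into each constraint:
  (1) -3(-4) - 2(3) = 6 ✓
  (2) -4 > -10 ✓
  (3) y = 3, target 3 ✓ (second branch holds)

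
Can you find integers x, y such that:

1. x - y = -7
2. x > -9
Yes

Take x = 0, y = 7. Substituting into each constraint:
  (1) 0 + (-7) = -7 ✓
  (2) 0 > -9 ✓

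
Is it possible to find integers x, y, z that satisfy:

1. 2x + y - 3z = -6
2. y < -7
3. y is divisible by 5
Yes

Take x = -1, y = -10, z = -2. Substituting into each constraint:
  (1) 2(-1) + (-10) - 3(-2) = -6 ✓
  (2) -10 < -7 ✓
  (3) -10 = 5 × -2, remainder 0 ✓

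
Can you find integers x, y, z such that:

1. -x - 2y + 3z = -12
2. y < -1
Yes

Take x = 0, y = -3, z = -6. Substituting into each constraint:
  (1) 0 - 2(-3) + 3(-6) = -12 ✓
  (2) -3 < -1 ✓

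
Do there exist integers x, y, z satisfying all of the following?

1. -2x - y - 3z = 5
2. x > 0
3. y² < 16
Yes

Take x = 2, y = 0, z = -3. Substituting into each constraint:
  (1) -2(2) + 0 - 3(-3) = 5 ✓
  (2) 2 > 0 ✓
  (3) y² = (0)² = 0, and 0 < 16 ✓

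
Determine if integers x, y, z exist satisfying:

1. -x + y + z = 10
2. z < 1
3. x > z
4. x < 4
Yes

Take x = 1, y = 11, z = 0. Substituting into each constraint:
  (1) (-1) + 11 + 0 = 10 ✓
  (2) 0 < 1 ✓
  (3) 1 > 0 ✓
  (4) 1 < 4 ✓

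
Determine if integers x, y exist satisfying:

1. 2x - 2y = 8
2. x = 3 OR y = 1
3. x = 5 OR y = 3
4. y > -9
Yes

Take x = 5, y = 1. Substituting into each constraint:
  (1) 2(5) - 2(1) = 8 ✓
  (2) y = 1, target 1 ✓ (second branch holds)
  (3) x = 5, target 5 ✓ (first branch holds)
  (4) 1 > -9 ✓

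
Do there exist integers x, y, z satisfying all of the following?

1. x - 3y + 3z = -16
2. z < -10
Yes

Take x = 2, y = -5, z = -11. Substituting into each constraint:
  (1) 2 - 3(-5) + 3(-11) = -16 ✓
  (2) -11 < -10 ✓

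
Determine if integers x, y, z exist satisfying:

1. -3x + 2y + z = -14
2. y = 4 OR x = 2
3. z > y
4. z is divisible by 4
Yes

Take x = 2, y = -4, z = 0. Substituting into each constraint:
  (1) -3(2) + 2(-4) + 0 = -14 ✓
  (2) x = 2, target 2 ✓ (second branch holds)
  (3) 0 > -4 ✓
  (4) 0 = 4 × 0, remainder 0 ✓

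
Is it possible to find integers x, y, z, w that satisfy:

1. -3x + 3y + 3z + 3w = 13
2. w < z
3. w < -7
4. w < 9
No

Even the single constraint (-3x + 3y + 3z + 3w = 13) is infeasible over the integers.

  - -3x + 3y + 3z + 3w = 13: every term on the left is divisible by 3, so the LHS ≡ 0 (mod 3), but the RHS 13 is not — no integer solution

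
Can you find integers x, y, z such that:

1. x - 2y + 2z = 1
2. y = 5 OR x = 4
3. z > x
Yes

Take x = 3, y = 5, z = 4. Substituting into each constraint:
  (1) 3 - 2(5) + 2(4) = 1 ✓
  (2) y = 5, target 5 ✓ (first branch holds)
  (3) 4 > 3 ✓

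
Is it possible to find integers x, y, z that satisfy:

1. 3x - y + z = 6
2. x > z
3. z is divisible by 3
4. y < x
Yes

Take x = 1, y = -3, z = 0. Substituting into each constraint:
  (1) 3(1) + 3 + 0 = 6 ✓
  (2) 1 > 0 ✓
  (3) 0 = 3 × 0, remainder 0 ✓
  (4) -3 < 1 ✓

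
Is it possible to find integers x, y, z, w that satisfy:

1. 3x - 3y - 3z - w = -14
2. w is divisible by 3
No

The full constraint system is jointly infeasible over the integers. Each constraint and what it forces:

  - 3x - 3y - 3z - w = -14: is a linear equation tying the variables together
  - w is divisible by 3: restricts w to multiples of 3

Modular obstruction: writing w = 3w', every remaining term of the linear equation is divisible by 3, so the left side is ≡ 0 (mod 3); but the right side -14 ≡ 1 (mod 3). No integers can satisfy it.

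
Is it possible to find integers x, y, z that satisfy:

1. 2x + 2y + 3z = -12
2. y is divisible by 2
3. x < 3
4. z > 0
Yes

Take x = -9, y = 0, z = 2. Substituting into each constraint:
  (1) 2(-9) + 2(0) + 3(2) = -12 ✓
  (2) 0 = 2 × 0, remainder 0 ✓
  (3) -9 < 3 ✓
  (4) 2 > 0 ✓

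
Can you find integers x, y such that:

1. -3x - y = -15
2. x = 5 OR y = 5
Yes

Take x = 5, y = 0. Substituting into each constraint:
  (1) -3(5) + 0 = -15 ✓
  (2) x = 5, target 5 ✓ (first branch holds)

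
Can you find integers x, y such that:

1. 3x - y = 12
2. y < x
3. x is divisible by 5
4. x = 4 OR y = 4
No

A contradictory subset is {3x - y = 12, x is divisible by 5, x = 4 OR y = 4}. No integer assignment can satisfy these jointly:

  - 3x - y = 12: is a linear equation tying the variables together
  - x is divisible by 5: restricts x to multiples of 5
  - x = 4 OR y = 4: forces a choice: either x = 4 or y = 4

Split on the disjunction (x = 4 OR y = 4):
  • If x = 4: this contradicts the divisibility constraint — 4 is not a multiple of 5.
  • If y = 4: with y = 4, writing x = 5x', every remaining term of the linear equation is divisible by 15, so the left side is ≡ 0 (mod 15); but the right side 16 ≡ 1 (mod 15). No integers can satisfy it.
Both branches are infeasible, so the system has no integer solution.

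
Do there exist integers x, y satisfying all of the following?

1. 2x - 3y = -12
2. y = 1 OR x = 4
No

The full constraint system is jointly infeasible over the integers. Each constraint and what it forces:

  - 2x - 3y = -12: is a linear equation tying the variables together
  - y = 1 OR x = 4: forces a choice: either y = 1 or x = 4

Split on the disjunction (y = 1 OR x = 4):
  • If y = 1: with y = 1, every remaining term of the linear equation is divisible by 2, so the left side is ≡ 0 (mod 2); but the right side -9 ≡ 1 (mod 2). No integers can satisfy it.
  • If x = 4: with x = 4, every remaining term of the linear equation is divisible by 3, so the left side is ≡ 0 (mod 3); but the right side -20 ≡ 1 (mod 3). No integers can satisfy it.
Both branches are infeasible, so the system has no integer solution.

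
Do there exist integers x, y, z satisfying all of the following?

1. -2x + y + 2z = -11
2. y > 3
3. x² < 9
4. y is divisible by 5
Yes

Take x = 2, y = 5, z = -6. Substituting into each constraint:
  (1) -2(2) + 5 + 2(-6) = -11 ✓
  (2) 5 > 3 ✓
  (3) x² = (2)² = 4, and 4 < 9 ✓
  (4) 5 = 5 × 1, remainder 0 ✓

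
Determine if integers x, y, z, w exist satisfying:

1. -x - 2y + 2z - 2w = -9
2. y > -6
Yes

Take x = 1, y = 4, z = 0, w = 0. Substituting into each constraint:
  (1) (-1) - 2(4) + 2(0) - 2(0) = -9 ✓
  (2) 4 > -6 ✓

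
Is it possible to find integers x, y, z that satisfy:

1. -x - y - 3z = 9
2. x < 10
Yes

Take x = 0, y = 0, z = -3. Substituting into each constraint:
  (1) 0 + 0 - 3(-3) = 9 ✓
  (2) 0 < 10 ✓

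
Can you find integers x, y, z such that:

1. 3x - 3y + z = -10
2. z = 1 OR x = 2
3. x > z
Yes

Take x = 2, y = 5, z = -1. Substituting into each constraint:
  (1) 3(2) - 3(5) + (-1) = -10 ✓
  (2) x = 2, target 2 ✓ (second branch holds)
  (3) 2 > -1 ✓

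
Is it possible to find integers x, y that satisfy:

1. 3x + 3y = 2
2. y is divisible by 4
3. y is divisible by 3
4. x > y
No

Even the single constraint (3x + 3y = 2) is infeasible over the integers.

  - 3x + 3y = 2: every term on the left is divisible by 3, so the LHS ≡ 0 (mod 3), but the RHS 2 is not — no integer solution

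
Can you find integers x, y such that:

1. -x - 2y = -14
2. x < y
Yes

Take x = 4, y = 5. Substituting into each constraint:
  (1) (-4) - 2(5) = -14 ✓
  (2) 4 < 5 ✓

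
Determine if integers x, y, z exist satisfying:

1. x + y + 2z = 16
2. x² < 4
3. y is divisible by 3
Yes

Take x = 1, y = -3, z = 9. Substituting into each constraint:
  (1) 1 + (-3) + 2(9) = 16 ✓
  (2) x² = (1)² = 1, and 1 < 4 ✓
  (3) -3 = 3 × -1, remainder 0 ✓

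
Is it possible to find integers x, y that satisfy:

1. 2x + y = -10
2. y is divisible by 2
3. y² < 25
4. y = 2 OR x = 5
Yes

Take x = -6, y = 2. Substituting into each constraint:
  (1) 2(-6) + 2 = -10 ✓
  (2) 2 = 2 × 1, remainder 0 ✓
  (3) y² = (2)² = 4, and 4 < 25 ✓
  (4) y = 2, target 2 ✓ (first branch holds)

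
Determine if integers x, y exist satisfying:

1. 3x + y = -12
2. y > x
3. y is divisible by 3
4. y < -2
No

A contradictory subset is {3x + y = -12, y > x, y < -2}. No integer assignment can satisfy these jointly:

  - 3x + y = -12: is a linear equation tying the variables together
  - y > x: bounds one variable relative to another variable
  - y < -2: bounds one variable relative to a constant

Propagating the comparison: x < y and y ≤ -3 give x ≤ -4. Range argument: with x ∈ [−∞, -4], y ∈ [−∞, -3], the left side of the equation is at most -15, but the right side is -12 > -15. No integer solution exists.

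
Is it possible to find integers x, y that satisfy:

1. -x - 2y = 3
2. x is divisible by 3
Yes

Take x = -9, y = 3. Substituting into each constraint:
  (1) 9 - 2(3) = 3 ✓
  (2) -9 = 3 × -3, remainder 0 ✓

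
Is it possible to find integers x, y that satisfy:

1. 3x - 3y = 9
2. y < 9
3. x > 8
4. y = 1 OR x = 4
No

A contradictory subset is {3x - 3y = 9, x > 8, y = 1 OR x = 4}. No integer assignment can satisfy these jointly:

  - 3x - 3y = 9: is a linear equation tying the variables together
  - x > 8: bounds one variable relative to a constant
  - y = 1 OR x = 4: forces a choice: either y = 1 or x = 4

Split on the disjunction (y = 1 OR x = 4):
  • If y = 1: the equation forces x = 4, which contradicts the bound x ≥ 9.
  • If x = 4: this contradicts the bound x ≥ 9.
Both branches are infeasible, so the system has no integer solution.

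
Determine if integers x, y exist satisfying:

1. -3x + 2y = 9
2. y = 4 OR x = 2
No

The full constraint system is jointly infeasible over the integers. Each constraint and what it forces:

  - -3x + 2y = 9: is a linear equation tying the variables together
  - y = 4 OR x = 2: forces a choice: either y = 4 or x = 2

Split on the disjunction (y = 4 OR x = 2):
  • If y = 4: with y = 4, every remaining term of the linear equation is divisible by 3, so the left side is ≡ 0 (mod 3); but the right side 1 ≡ 1 (mod 3). No integers can satisfy it.
  • If x = 2: with x = 2, every remaining term of the linear equation is divisible by 2, so the left side is ≡ 0 (mod 2); but the right side 15 ≡ 1 (mod 2). No integers can satisfy it.
Both branches are infeasible, so the system has no integer solution.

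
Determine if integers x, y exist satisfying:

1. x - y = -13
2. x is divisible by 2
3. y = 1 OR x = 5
Yes

Take x = -12, y = 1. Substituting into each constraint:
  (1) (-12) + (-1) = -13 ✓
  (2) -12 = 2 × -6, remainder 0 ✓
  (3) y = 1, target 1 ✓ (first branch holds)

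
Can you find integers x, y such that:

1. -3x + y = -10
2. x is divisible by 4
Yes

Take x = 0, y = -10. Substituting into each constraint:
  (1) -3(0) + (-10) = -10 ✓
  (2) 0 = 4 × 0, remainder 0 ✓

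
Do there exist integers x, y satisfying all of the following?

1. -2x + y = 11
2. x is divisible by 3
Yes

Take x = 0, y = 11. Substituting into each constraint:
  (1) -2(0) + 11 = 11 ✓
  (2) 0 = 3 × 0, remainder 0 ✓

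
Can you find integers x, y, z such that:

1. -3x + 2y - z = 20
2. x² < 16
Yes

Take x = 0, y = 0, z = -20. Substituting into each constraint:
  (1) -3(0) + 2(0) + 20 = 20 ✓
  (2) x² = (0)² = 0, and 0 < 16 ✓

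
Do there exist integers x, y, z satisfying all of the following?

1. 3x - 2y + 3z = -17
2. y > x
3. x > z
Yes

Take x = 0, y = 1, z = -5. Substituting into each constraint:
  (1) 3(0) - 2(1) + 3(-5) = -17 ✓
  (2) 1 > 0 ✓
  (3) 0 > -5 ✓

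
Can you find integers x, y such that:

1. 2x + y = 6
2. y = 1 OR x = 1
Yes

Take x = 1, y = 4. Substituting into each constraint:
  (1) 2(1) + 4 = 6 ✓
  (2) x = 1, target 1 ✓ (second branch holds)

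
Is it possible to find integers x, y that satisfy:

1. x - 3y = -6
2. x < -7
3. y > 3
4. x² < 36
No

A contradictory subset is {x - 3y = -6, x < -7, y > 3}. No integer assignment can satisfy these jointly:

  - x - 3y = -6: is a linear equation tying the variables together
  - x < -7: bounds one variable relative to a constant
  - y > 3: bounds one variable relative to a constant

Range argument: with x ∈ [−∞, -8], y ∈ [4, ∞], the left side of the equation is at most -20, but the right side is -6 > -20. No integer solution exists.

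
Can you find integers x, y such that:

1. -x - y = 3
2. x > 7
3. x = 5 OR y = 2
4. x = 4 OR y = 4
No

A contradictory subset is {-x - y = 3, x > 7, x = 4 OR y = 4}. No integer assignment can satisfy these jointly:

  - -x - y = 3: is a linear equation tying the variables together
  - x > 7: bounds one variable relative to a constant
  - x = 4 OR y = 4: forces a choice: either x = 4 or y = 4

Split on the disjunction (x = 4 OR y = 4):
  • If x = 4: this contradicts the bound x ≥ 8.
  • If y = 4: the equation forces x = -7, which contradicts the bound x ≥ 8.
Both branches are infeasible, so the system has no integer solution.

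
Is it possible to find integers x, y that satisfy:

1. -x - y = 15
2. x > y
Yes

Take x = 0, y = -15. Substituting into each constraint:
  (1) 0 + 15 = 15 ✓
  (2) 0 > -15 ✓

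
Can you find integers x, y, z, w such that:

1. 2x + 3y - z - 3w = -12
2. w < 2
Yes

Take x = 0, y = 0, z = 12, w = 0. Substituting into each constraint:
  (1) 2(0) + 3(0) + (-12) - 3(0) = -12 ✓
  (2) 0 < 2 ✓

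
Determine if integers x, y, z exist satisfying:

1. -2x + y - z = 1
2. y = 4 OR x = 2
Yes

Take x = 2, y = 5, z = 0. Substituting into each constraint:
  (1) -2(2) + 5 + 0 = 1 ✓
  (2) x = 2, target 2 ✓ (second branch holds)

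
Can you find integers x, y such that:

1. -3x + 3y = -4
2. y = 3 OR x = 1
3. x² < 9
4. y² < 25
No

Even the single constraint (-3x + 3y = -4) is infeasible over the integers.

  - -3x + 3y = -4: every term on the left is divisible by 3, so the LHS ≡ 0 (mod 3), but the RHS -4 is not — no integer solution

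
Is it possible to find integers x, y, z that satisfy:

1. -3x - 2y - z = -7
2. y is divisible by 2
Yes

Take x = 2, y = 0, z = 1. Substituting into each constraint:
  (1) -3(2) - 2(0) + (-1) = -7 ✓
  (2) 0 = 2 × 0, remainder 0 ✓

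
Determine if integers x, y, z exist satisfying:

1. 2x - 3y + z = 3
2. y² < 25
Yes

Take x = 0, y = 0, z = 3. Substituting into each constraint:
  (1) 2(0) - 3(0) + 3 = 3 ✓
  (2) y² = (0)² = 0, and 0 < 25 ✓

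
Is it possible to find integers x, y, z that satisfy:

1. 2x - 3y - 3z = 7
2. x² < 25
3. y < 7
Yes

Take x = -1, y = 6, z = -9. Substituting into each constraint:
  (1) 2(-1) - 3(6) - 3(-9) = 7 ✓
  (2) x² = (-1)² = 1, and 1 < 25 ✓
  (3) 6 < 7 ✓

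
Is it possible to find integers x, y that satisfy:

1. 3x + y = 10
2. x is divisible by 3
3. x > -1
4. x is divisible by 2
Yes

Take x = 0, y = 10. Substituting into each constraint:
  (1) 3(0) + 10 = 10 ✓
  (2) 0 = 3 × 0, remainder 0 ✓
  (3) 0 > -1 ✓
  (4) 0 = 2 × 0, remainder 0 ✓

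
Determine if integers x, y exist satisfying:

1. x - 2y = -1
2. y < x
Yes

Take x = 3, y = 2. Substituting into each constraint:
  (1) 3 - 2(2) = -1 ✓
  (2) 2 < 3 ✓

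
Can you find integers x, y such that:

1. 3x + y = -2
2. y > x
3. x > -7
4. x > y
No

A contradictory subset is {y > x, x > y}. No integer assignment can satisfy these jointly:

  - y > x: bounds one variable relative to another variable
  - x > y: bounds one variable relative to another variable

Direct contradiction: y > x and x > y cannot both hold.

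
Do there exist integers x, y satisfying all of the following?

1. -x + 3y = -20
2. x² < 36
Yes

Take x = 2, y = -6. Substituting into each constraint:
  (1) (-2) + 3(-6) = -20 ✓
  (2) x² = (2)² = 4, and 4 < 36 ✓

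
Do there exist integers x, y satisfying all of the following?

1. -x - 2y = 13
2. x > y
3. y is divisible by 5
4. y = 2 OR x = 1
No

The full constraint system is jointly infeasible over the integers. Each constraint and what it forces:

  - -x - 2y = 13: is a linear equation tying the variables together
  - x > y: bounds one variable relative to another variable
  - y is divisible by 5: restricts y to multiples of 5
  - y = 2 OR x = 1: forces a choice: either y = 2 or x = 1

Split on the disjunction (y = 2 OR x = 1):
  • If y = 2: this contradicts the divisibility constraint — 2 is not a multiple of 5.
  • If x = 1: with x = 1, writing y = 5y', every remaining term of the linear equation is divisible by 10, so the left side is ≡ 0 (mod 10); but the right side 14 ≡ 4 (mod 10). No integers can satisfy it.
Both branches are infeasible, so the system has no integer solution.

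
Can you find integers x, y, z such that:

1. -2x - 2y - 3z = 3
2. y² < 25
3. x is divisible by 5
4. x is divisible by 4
Yes

Take x = 0, y = 0, z = -1. Substituting into each constraint:
  (1) -2(0) - 2(0) - 3(-1) = 3 ✓
  (2) y² = (0)² = 0, and 0 < 25 ✓
  (3) 0 = 5 × 0, remainder 0 ✓
  (4) 0 = 4 × 0, remainder 0 ✓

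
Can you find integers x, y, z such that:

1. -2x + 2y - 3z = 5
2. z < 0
Yes

Take x = 0, y = 1, z = -1. Substituting into each constraint:
  (1) -2(0) + 2(1) - 3(-1) = 5 ✓
  (2) -1 < 0 ✓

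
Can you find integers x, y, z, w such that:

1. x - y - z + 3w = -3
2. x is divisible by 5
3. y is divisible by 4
Yes

Take x = 0, y = 0, z = 3, w = 0. Substituting into each constraint:
  (1) 0 + 0 + (-3) + 3(0) = -3 ✓
  (2) 0 = 5 × 0, remainder 0 ✓
  (3) 0 = 4 × 0, remainder 0 ✓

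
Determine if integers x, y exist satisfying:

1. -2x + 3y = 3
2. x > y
Yes

Take x = 6, y = 5. Substituting into each constraint:
  (1) -2(6) + 3(5) = 3 ✓
  (2) 6 > 5 ✓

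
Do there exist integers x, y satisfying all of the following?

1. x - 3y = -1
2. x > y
Yes

Take x = 2, y = 1. Substituting into each constraint:
  (1) 2 - 3(1) = -1 ✓
  (2) 2 > 1 ✓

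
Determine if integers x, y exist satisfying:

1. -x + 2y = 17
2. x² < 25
Yes

Take x = 1, y = 9. Substituting into each constraint:
  (1) (-1) + 2(9) = 17 ✓
  (2) x² = (1)² = 1, and 1 < 25 ✓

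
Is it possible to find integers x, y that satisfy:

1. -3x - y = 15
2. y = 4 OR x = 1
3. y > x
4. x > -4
No

A contradictory subset is {-3x - y = 15, y > x, x > -4}. No integer assignment can satisfy these jointly:

  - -3x - y = 15: is a linear equation tying the variables together
  - y > x: bounds one variable relative to another variable
  - x > -4: bounds one variable relative to a constant

Propagating the comparison: y > x and x ≥ -3 give y ≥ -2. Range argument: with x ∈ [-3, ∞], y ∈ [-2, ∞], the left side of the equation is at most 11, but the right side is 15 > 11. No integer solution exists.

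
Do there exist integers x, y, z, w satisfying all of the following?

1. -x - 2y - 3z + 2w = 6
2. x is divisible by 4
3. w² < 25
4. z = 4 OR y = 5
Yes

Take x = 0, y = -9, z = 4, w = 0. Substituting into each constraint:
  (1) 0 - 2(-9) - 3(4) + 2(0) = 6 ✓
  (2) 0 = 4 × 0, remainder 0 ✓
  (3) w² = (0)² = 0, and 0 < 25 ✓
  (4) z = 4, target 4 ✓ (first branch holds)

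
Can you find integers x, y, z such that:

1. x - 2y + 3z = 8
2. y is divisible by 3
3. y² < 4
Yes

Take x = 8, y = 0, z = 0. Substituting into each constraint:
  (1) 8 - 2(0) + 3(0) = 8 ✓
  (2) 0 = 3 × 0, remainder 0 ✓
  (3) y² = (0)² = 0, and 0 < 4 ✓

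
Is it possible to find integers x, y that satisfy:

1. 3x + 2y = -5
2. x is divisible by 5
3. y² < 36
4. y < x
No

The full constraint system is jointly infeasible over the integers. Each constraint and what it forces:

  - 3x + 2y = -5: is a linear equation tying the variables together
  - x is divisible by 5: restricts x to multiples of 5
  - y² < 36: restricts y to |y| ≤ 5
  - y < x: bounds one variable relative to another variable

The bounds confine y to {-5, -4, -3, -2, -1, 0, 1, 2, 3, 4, 5}. For each value, substitute into the equation:
  • y = -5: the equation gives 3x = 5, so x would not be an integer.
  • y = -4: the equation forces x = 1, but 5 does not divide 1.
  • y = -3: the equation gives 3x = 1, so x would not be an integer.
  • y = -2: the equation gives 3x = -1, so x would not be an integer.
  • y = -1: the equation forces x = -1, but 5 does not divide -1.
  • y = 0: the equation gives 3x = -5, so x would not be an integer.
  • y = 1: the equation gives 3x = -7, so x would not be an integer.
  • y = 2: the equation forces x = -3, but 5 does not divide -3.
  • y = 3: the equation gives 3x = -11, so x would not be an integer.
  • y = 4: the equation gives 3x = -13, so x would not be an integer.
  • y = 5: the equation forces x = -5, but x > y fails since -5 ≤ 5.
Every case fails, so no integer solution exists.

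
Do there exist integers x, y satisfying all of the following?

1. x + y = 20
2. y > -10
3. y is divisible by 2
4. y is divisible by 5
Yes

Take x = 20, y = 0. Substituting into each constraint:
  (1) 20 + 0 = 20 ✓
  (2) 0 > -10 ✓
  (3) 0 = 2 × 0, remainder 0 ✓
  (4) 0 = 5 × 0, remainder 0 ✓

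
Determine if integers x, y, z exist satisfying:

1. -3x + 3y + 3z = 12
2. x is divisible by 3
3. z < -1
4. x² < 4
Yes

Take x = 0, y = 6, z = -2. Substituting into each constraint:
  (1) -3(0) + 3(6) + 3(-2) = 12 ✓
  (2) 0 = 3 × 0, remainder 0 ✓
  (3) -2 < -1 ✓
  (4) x² = (0)² = 0, and 0 < 4 ✓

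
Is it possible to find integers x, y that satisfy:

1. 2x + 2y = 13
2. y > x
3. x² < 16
No

Even the single constraint (2x + 2y = 13) is infeasible over the integers.

  - 2x + 2y = 13: every term on the left is divisible by 2, so the LHS ≡ 0 (mod 2), but the RHS 13 is not — no integer solution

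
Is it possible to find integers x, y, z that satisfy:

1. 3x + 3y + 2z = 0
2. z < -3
Yes

Take x = 0, y = 4, z = -6. Substituting into each constraint:
  (1) 3(0) + 3(4) + 2(-6) = 0 ✓
  (2) -6 < -3 ✓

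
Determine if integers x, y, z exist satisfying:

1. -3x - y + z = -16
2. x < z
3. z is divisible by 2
Yes

Take x = -1, y = 19, z = 0. Substituting into each constraint:
  (1) -3(-1) + (-19) + 0 = -16 ✓
  (2) -1 < 0 ✓
  (3) 0 = 2 × 0, remainder 0 ✓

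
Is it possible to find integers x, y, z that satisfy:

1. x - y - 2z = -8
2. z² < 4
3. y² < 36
Yes

Take x = -8, y = 0, z = 0. Substituting into each constraint:
  (1) (-8) + 0 - 2(0) = -8 ✓
  (2) z² = (0)² = 0, and 0 < 4 ✓
  (3) y² = (0)² = 0, and 0 < 36 ✓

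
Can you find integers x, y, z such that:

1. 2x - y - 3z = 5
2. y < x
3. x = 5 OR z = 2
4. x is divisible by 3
Yes

Take x = 6, y = 1, z = 2. Substituting into each constraint:
  (1) 2(6) + (-1) - 3(2) = 5 ✓
  (2) 1 < 6 ✓
  (3) z = 2, target 2 ✓ (second branch holds)
  (4) 6 = 3 × 2, remainder 0 ✓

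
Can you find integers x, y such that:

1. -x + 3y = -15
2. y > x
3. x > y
No

A contradictory subset is {y > x, x > y}. No integer assignment can satisfy these jointly:

  - y > x: bounds one variable relative to another variable
  - x > y: bounds one variable relative to another variable

Direct contradiction: y > x and x > y cannot both hold.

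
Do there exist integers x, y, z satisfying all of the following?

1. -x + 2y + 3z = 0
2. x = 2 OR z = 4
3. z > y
Yes

Take x = 2, y = -2, z = 2. Substituting into each constraint:
  (1) (-2) + 2(-2) + 3(2) = 0 ✓
  (2) x = 2, target 2 ✓ (first branch holds)
  (3) 2 > -2 ✓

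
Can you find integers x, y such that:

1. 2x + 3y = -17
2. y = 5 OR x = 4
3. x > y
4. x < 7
No

A contradictory subset is {2x + 3y = -17, y = 5 OR x = 4, x > y}. No integer assignment can satisfy these jointly:

  - 2x + 3y = -17: is a linear equation tying the variables together
  - y = 5 OR x = 4: forces a choice: either y = 5 or x = 4
  - x > y: bounds one variable relative to another variable

Split on the disjunction (y = 5 OR x = 4):
  • If y = 5: the equation forces x = -16, giving (y, x) = (5, -16), which violates x > y.
  • If x = 4: with x = 4, every remaining term of the linear equation is divisible by 3, so the left side is ≡ 0 (mod 3); but the right side -25 ≡ 2 (mod 3). No integers can satisfy it.
Both branches are infeasible, so the system has no integer solution.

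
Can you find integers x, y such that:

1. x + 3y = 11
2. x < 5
Yes

Take x = 2, y = 3. Substituting into each constraint:
  (1) 2 + 3(3) = 11 ✓
  (2) 2 < 5 ✓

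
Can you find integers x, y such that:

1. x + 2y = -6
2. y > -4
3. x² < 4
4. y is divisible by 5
No

The full constraint system is jointly infeasible over the integers. Each constraint and what it forces:

  - x + 2y = -6: is a linear equation tying the variables together
  - y > -4: bounds one variable relative to a constant
  - x² < 4: restricts x to |x| ≤ 1
  - y is divisible by 5: restricts y to multiples of 5

The bounds confine x to {-1, 0, 1}. For each value, substitute into the equation:
  • x = -1: the equation gives 2y = -5, so y would not be an integer.
  • x = 0: the equation forces y = -3, but 5 does not divide -3.
  • x = 1: the equation gives 2y = -7, so y would not be an integer.
Every case fails, so no integer solution exists.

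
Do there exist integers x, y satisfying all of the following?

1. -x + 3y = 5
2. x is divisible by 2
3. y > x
Yes

Take x = -2, y = 1. Substituting into each constraint:
  (1) 2 + 3(1) = 5 ✓
  (2) -2 = 2 × -1, remainder 0 ✓
  (3) 1 > -2 ✓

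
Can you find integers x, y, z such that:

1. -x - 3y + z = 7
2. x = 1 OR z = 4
Yes

Take x = 1, y = -2, z = 2. Substituting into each constraint:
  (1) (-1) - 3(-2) + 2 = 7 ✓
  (2) x = 1, target 1 ✓ (first branch holds)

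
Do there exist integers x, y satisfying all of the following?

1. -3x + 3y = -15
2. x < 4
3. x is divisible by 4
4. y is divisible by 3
Yes

Take x = -4, y = -9. Substituting into each constraint:
  (1) -3(-4) + 3(-9) = -15 ✓
  (2) -4 < 4 ✓
  (3) -4 = 4 × -1, remainder 0 ✓
  (4) -9 = 3 × -3, remainder 0 ✓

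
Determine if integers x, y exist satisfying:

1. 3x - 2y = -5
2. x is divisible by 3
Yes

Take x = 3, y = 7. Substituting into each constraint:
  (1) 3(3) - 2(7) = -5 ✓
  (2) 3 = 3 × 1, remainder 0 ✓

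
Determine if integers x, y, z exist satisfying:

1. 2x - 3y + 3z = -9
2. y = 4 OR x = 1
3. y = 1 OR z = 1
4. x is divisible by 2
Yes

Take x = 0, y = 4, z = 1. Substituting into each constraint:
  (1) 2(0) - 3(4) + 3(1) = -9 ✓
  (2) y = 4, target 4 ✓ (first branch holds)
  (3) z = 1, target 1 ✓ (second branch holds)
  (4) 0 = 2 × 0, remainder 0 ✓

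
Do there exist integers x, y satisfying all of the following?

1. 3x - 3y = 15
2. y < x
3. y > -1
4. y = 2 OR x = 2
Yes

Take x = 7, y = 2. Substituting into each constraint:
  (1) 3(7) - 3(2) = 15 ✓
  (2) 2 < 7 ✓
  (3) 2 > -1 ✓
  (4) y = 2, target 2 ✓ (first branch holds)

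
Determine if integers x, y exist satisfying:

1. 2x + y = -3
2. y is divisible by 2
No

The full constraint system is jointly infeasible over the integers. Each constraint and what it forces:

  - 2x + y = -3: is a linear equation tying the variables together
  - y is divisible by 2: restricts y to multiples of 2

Modular obstruction: writing y = 2y', every remaining term of the linear equation is divisible by 2, so the left side is ≡ 0 (mod 2); but the right side -3 ≡ 1 (mod 2). No integers can satisfy it.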